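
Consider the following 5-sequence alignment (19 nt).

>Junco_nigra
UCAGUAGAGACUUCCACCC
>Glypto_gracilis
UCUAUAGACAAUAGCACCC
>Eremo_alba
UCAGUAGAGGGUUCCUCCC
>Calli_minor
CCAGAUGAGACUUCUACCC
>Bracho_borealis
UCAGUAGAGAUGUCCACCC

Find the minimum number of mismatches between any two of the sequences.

Pairwise Hamming distances:
  Junco_nigra vs Glypto_gracilis: 6
  Junco_nigra vs Eremo_alba: 3
  Junco_nigra vs Calli_minor: 4
  Junco_nigra vs Bracho_borealis: 2
  Glypto_gracilis vs Eremo_alba: 8
  Glypto_gracilis vs Calli_minor: 10
  Glypto_gracilis vs Bracho_borealis: 7
  Eremo_alba vs Calli_minor: 7
  Eremo_alba vs Bracho_borealis: 4
  Calli_minor vs Bracho_borealis: 6
The smallest is 2, between Junco_nigra and Bracho_borealis.

2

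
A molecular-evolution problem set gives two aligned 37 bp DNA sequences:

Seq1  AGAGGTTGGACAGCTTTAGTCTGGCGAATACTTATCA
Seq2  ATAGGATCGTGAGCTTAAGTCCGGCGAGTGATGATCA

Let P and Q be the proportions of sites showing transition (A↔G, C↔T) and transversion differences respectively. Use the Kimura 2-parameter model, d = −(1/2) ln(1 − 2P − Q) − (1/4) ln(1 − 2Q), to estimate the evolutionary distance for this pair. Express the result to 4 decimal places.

Differing sites — 2:G/T (Tv); 6:T/A (Tv); 8:G/C (Tv); 10:A/T (Tv); 11:C/G (Tv); 17:T/A (Tv); 22:T/C (Ti); 28:A/G (Ti); 30:A/G (Ti); 31:C/A (Tv); 33:T/G (Tv).
Of the 11 differences, 3 transitions and 8 transversions over 37 sites: P = 3/37 = 0.081081, Q = 8/37 = 0.216216.
d = −0.5·ln(0.621622) − 0.25·ln(0.567568) = −0.5·(-0.475423) − 0.25·(-0.566395) = 0.3793.

0.3793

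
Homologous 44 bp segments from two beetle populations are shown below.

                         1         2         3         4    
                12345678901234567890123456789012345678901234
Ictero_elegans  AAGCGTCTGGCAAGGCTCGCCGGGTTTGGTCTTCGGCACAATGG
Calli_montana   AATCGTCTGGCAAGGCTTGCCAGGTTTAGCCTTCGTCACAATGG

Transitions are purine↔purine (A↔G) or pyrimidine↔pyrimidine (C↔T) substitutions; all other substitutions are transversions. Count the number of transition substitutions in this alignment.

4

Mismatches occur at site 3 (G/T, transversion), site 18 (C/T, transition), site 22 (G/A, transition), site 28 (G/A, transition), site 30 (T/C, transition), site 36 (G/T, transversion).
Of the 6 differences, 4 transitions and 2 transversions, so the answer is 4.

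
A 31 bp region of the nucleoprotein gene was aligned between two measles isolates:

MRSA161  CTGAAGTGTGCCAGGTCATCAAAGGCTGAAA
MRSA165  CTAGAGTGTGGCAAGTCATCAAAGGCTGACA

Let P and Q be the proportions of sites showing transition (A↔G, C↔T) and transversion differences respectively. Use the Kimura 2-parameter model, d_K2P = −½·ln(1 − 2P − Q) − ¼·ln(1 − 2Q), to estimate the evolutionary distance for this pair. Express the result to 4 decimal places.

Mismatches occur at site 3 (G→A, transition), site 4 (A→G, transition), site 11 (C→G, transversion), site 14 (G→A, transition), site 30 (A→C, transversion).
Of the 5 differences, 3 transitions and 2 transversions over 31 sites: P = 3/31 = 0.096774, Q = 2/31 = 0.064516.
d = −0.5·ln(0.741936) − 0.25·ln(0.870968) = −0.5·(-0.298492) − 0.25·(-0.138150) = 0.1838.

0.1838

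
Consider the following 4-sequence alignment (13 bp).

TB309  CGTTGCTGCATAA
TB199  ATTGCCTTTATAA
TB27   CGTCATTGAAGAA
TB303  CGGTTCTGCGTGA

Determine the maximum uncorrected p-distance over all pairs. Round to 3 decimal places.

0.692

Pairwise Hamming distances:
  TB309 vs TB199: 6
  TB309 vs TB27: 5
  TB309 vs TB303: 4
  TB199 vs TB27: 8
  TB199 vs TB303: 9
  TB27 vs TB303: 8
The largest is 9 mismatches, between TB199 and TB303; p = 9/13 = 0.692.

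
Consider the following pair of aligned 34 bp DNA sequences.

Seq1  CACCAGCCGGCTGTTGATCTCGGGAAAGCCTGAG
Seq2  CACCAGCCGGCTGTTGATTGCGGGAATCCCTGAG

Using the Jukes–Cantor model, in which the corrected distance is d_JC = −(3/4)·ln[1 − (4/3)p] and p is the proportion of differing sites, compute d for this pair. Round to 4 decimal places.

0.1280

Differing sites — 19:C/T; 20:T/G; 27:A/T; 28:G/C.
p = 4/34 = 0.117647.
d = −0.75 · ln(1 − (4/3)·0.117647) = −0.75 · ln(0.843137) = −0.75 · (-0.170626) = 0.1280.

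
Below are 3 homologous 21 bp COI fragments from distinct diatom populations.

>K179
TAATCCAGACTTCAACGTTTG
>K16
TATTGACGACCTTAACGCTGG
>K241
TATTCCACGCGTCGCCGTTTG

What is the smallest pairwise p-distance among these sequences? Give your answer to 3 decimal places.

Pairwise Hamming distances:
  K179 vs K16: 8
  K179 vs K241: 6
  K16 vs K241: 11
The smallest is 6 mismatches, between K179 and K241; p = 6/21 = 0.286.

0.286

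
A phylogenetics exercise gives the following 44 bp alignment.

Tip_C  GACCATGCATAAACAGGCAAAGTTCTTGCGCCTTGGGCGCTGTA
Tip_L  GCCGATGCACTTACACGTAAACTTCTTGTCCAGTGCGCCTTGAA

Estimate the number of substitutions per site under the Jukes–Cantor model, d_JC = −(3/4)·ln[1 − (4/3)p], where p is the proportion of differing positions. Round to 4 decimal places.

0.4975

The sequences differ at positions 2 (A/C), 4 (C/G), 10 (T/C), 11 (A/T), 12 (A/T), 16 (G/C), 18 (C/T), 22 (G/C), 29 (C/T), 30 (G/C), 32 (C/A), 33 (T/G), 36 (G/C), 39 (G/C), 40 (C/T), 43 (T/A).
p = 16/44 = 0.363636.
d = −0.75 · ln(1 − (4/3)·0.363636) = −0.75 · ln(0.515152) = −0.75 · (-0.663293) = 0.4975.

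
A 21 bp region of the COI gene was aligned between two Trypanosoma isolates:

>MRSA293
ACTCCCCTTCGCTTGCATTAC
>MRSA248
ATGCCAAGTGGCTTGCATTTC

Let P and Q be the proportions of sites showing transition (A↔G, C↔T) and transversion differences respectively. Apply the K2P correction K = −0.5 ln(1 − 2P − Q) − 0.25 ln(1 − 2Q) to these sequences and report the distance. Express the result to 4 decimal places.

The sequences differ at positions 2 (C/T, transition), 3 (T/G, transversion), 6 (C/A, transversion), 7 (C/A, transversion), 8 (T/G, transversion), 10 (C/G, transversion), 20 (A/T, transversion).
Of the 7 differences, 1 transition and 6 transversions over 21 sites: P = 1/21 = 0.047619, Q = 6/21 = 0.285714.
d = −0.5·ln(0.619048) − 0.25·ln(0.428572) = −0.5·(-0.479572) − 0.25·(-0.847297) = 0.4516.

0.4516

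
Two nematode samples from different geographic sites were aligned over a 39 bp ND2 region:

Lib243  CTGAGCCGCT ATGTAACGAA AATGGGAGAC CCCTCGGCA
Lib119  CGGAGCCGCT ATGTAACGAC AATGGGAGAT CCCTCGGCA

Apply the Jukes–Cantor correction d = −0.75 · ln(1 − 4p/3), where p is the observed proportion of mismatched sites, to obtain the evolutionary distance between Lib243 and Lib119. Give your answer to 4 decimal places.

Differing sites — 2:T/G; 20:A/C; 30:C/T.
p = 3/39 = 0.076923.
d = −0.75 · ln(1 − (4/3)·0.076923) = −0.75 · ln(0.897436) = −0.75 · (-0.108213) = 0.0812.

0.0812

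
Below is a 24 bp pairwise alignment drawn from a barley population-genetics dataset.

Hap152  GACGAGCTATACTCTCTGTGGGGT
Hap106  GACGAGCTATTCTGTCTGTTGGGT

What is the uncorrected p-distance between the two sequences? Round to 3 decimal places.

0.125

Differing sites — 11:A/T; 14:C/G; 20:G/T.
There are 3 differences over 24 sites, so p = 3/24 = 0.125.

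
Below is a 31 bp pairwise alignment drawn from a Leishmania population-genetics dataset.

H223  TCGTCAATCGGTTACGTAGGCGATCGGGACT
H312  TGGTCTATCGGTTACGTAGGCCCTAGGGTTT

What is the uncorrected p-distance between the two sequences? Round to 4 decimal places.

Mismatches occur at site 2 (C→G), site 6 (A→T), site 22 (G→C), site 23 (A→C), site 25 (C→A), site 29 (A→T), site 30 (C→T).
There are 7 differences over 31 sites, so p = 7/31 = 0.2258.

0.2258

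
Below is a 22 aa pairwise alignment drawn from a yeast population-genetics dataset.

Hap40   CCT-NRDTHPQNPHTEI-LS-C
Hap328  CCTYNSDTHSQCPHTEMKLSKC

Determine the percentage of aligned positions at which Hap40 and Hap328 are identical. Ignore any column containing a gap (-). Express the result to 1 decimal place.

78.9%

Excluding the 3 gap columns leaves 19 comparable sites.
Mismatches occur at site 6 (R→S), site 10 (P→S), site 12 (N→C), site 17 (I→M).
15 of the 19 comparable sites match, so the percent identity is 15/19 × 100 = 78.9%.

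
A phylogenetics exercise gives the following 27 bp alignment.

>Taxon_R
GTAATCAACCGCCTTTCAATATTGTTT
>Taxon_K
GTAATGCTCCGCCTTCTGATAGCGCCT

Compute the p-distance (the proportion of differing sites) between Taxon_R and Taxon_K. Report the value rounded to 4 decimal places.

The sequences differ at positions 6 (C/G), 7 (A/C), 8 (A/T), 16 (T/C), 17 (C/T), 18 (A/G), 22 (T/G), 23 (T/C), 25 (T/C), 26 (T/C).
There are 10 differences over 27 sites, so p = 10/27 = 0.3704.

0.3704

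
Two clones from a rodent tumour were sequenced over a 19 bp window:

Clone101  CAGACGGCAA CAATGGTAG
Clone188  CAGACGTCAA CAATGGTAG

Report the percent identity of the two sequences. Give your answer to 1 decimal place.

A single mismatch occurs at site 7 (G/T).
18 of the 19 sites match, so the percent identity is 18/19 × 100 = 94.7%.

94.7%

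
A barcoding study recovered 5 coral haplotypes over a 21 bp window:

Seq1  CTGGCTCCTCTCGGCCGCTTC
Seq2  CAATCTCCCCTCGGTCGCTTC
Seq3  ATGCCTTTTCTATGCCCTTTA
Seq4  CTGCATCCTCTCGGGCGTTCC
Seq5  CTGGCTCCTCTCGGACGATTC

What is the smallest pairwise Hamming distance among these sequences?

Pairwise Hamming distances:
  Seq1 vs Seq2: 5
  Seq1 vs Seq3: 9
  Seq1 vs Seq4: 5
  Seq1 vs Seq5: 2
  Seq2 vs Seq3: 13
  Seq2 vs Seq4: 8
  Seq2 vs Seq5: 6
  Seq3 vs Seq4: 10
  Seq3 vs Seq5: 10
  Seq4 vs Seq5: 5
The smallest is 2, between Seq1 and Seq5.

2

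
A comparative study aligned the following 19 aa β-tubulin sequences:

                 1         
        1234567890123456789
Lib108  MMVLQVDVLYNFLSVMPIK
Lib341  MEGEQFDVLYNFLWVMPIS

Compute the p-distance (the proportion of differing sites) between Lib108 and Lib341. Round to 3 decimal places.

Mismatches occur at site 2 (M↔E), site 3 (V↔G), site 4 (L↔E), site 6 (V↔F), site 14 (S↔W), site 19 (K↔S).
There are 6 differences over 19 sites, so p = 6/19 = 0.316.

0.316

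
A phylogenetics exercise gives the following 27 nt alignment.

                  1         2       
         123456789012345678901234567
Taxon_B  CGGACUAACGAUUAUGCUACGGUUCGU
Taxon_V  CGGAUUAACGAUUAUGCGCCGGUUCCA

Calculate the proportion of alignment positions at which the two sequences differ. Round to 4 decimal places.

The sequences differ at positions 5 (C/U), 18 (U/G), 19 (A/C), 26 (G/C), 27 (U/A).
There are 5 differences over 27 sites, so p = 5/27 = 0.1852.

0.1852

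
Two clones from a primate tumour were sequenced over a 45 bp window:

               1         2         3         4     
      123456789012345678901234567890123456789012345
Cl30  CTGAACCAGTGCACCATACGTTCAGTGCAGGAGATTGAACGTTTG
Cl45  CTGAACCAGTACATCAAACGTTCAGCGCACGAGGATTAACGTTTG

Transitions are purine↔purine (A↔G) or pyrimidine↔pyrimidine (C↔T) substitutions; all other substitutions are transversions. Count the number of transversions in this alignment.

The sequences differ at positions 11 (G/A, transition), 14 (C/T, transition), 17 (T/A, transversion), 26 (T/C, transition), 30 (G/C, transversion), 34 (A/G, transition), 35 (T/A, transversion), 37 (G/T, transversion).
Of the 8 differences, 4 transitions and 4 transversions, so the answer is 4.

4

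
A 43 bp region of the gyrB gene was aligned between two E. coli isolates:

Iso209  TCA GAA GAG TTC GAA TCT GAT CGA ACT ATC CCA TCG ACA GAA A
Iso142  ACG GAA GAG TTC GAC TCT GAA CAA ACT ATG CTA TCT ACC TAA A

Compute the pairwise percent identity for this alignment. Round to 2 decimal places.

The sequences differ at positions 1 (T/A), 3 (A/G), 15 (A/C), 21 (T/A), 23 (G/A), 30 (C/G), 32 (C/T), 36 (G/T), 39 (A/C), 40 (G/T).
33 of the 43 sites match, so the percent identity is 33/43 × 100 = 76.74%.

76.74%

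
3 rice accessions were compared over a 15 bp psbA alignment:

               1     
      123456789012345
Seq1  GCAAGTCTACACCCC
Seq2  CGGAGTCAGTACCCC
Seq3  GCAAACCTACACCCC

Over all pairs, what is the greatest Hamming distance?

8

Pairwise Hamming distances:
  Seq1 vs Seq2: 6
  Seq1 vs Seq3: 2
  Seq2 vs Seq3: 8
The largest is 8, between Seq2 and Seq3.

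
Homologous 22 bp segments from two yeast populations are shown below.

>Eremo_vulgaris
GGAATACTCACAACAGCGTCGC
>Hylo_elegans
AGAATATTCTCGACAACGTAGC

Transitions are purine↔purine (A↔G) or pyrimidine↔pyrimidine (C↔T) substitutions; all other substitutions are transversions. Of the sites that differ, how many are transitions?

4

Differing sites — 1:G/A (Ti); 7:C/T (Ti); 10:A/T (Tv); 12:A/G (Ti); 16:G/A (Ti); 20:C/A (Tv).
Of the 6 differences, 4 transitions and 2 transversions, so the answer is 4.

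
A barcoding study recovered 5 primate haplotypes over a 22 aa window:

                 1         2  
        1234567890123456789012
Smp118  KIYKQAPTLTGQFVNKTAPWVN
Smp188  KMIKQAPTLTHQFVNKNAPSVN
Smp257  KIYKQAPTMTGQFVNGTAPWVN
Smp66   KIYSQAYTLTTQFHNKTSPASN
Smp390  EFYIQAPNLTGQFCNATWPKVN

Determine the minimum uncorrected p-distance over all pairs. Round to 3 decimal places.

0.091

Pairwise Hamming distances:
  Smp118 vs Smp188: 5
  Smp118 vs Smp257: 2
  Smp118 vs Smp66: 7
  Smp118 vs Smp390: 8
  Smp188 vs Smp257: 7
  Smp188 vs Smp66: 10
  Smp188 vs Smp390: 11
  Smp257 vs Smp66: 9
  Smp257 vs Smp390: 9
  Smp66 vs Smp390: 11
The smallest is 2 mismatches, between Smp118 and Smp257; p = 2/22 = 0.091.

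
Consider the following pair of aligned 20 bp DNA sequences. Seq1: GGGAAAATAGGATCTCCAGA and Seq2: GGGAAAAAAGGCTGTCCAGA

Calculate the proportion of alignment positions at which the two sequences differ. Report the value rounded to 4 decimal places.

The sequences differ at positions 8 (T/A), 12 (A/C), 14 (C/G).
There are 3 differences over 20 sites, so p = 3/20 = 0.1500.

0.1500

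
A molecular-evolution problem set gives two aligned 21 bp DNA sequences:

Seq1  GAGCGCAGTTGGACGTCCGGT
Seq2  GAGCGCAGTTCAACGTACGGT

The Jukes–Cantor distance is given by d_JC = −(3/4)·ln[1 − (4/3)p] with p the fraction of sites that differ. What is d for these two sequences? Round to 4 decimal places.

0.1585

Differing sites — 11:G/C; 12:G/A; 17:C/A.
p = 3/21 = 0.142857.
d = −0.75 · ln(1 − (4/3)·0.142857) = −0.75 · ln(0.809524) = −0.75 · (-0.211309) = 0.1585.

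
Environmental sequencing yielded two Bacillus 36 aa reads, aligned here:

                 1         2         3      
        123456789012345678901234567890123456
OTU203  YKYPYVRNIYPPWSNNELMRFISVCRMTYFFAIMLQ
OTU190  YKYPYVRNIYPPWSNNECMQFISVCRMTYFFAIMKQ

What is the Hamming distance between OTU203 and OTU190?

Mismatches occur at site 18 (L↔C), site 20 (R↔Q), site 35 (L↔K).
That gives 3 mismatches out of 36 aligned sites, so the Hamming distance is 3.

3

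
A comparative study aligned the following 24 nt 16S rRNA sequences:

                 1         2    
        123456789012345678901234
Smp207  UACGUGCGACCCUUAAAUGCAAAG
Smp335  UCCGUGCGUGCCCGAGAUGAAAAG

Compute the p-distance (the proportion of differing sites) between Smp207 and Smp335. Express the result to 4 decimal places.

Differing sites — 2:A/C; 9:A/U; 10:C/G; 13:U/C; 14:U/G; 16:A/G; 20:C/A.
There are 7 differences over 24 sites, so p = 7/24 = 0.2917.

0.2917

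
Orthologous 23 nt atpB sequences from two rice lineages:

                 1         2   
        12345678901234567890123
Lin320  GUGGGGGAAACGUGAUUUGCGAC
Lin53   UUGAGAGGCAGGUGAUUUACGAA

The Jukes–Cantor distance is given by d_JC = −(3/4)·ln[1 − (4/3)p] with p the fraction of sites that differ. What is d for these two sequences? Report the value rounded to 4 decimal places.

0.4674

Mismatches occur at site 1 (G→U), site 4 (G→A), site 6 (G→A), site 8 (A→G), site 9 (A→C), site 11 (C→G), site 19 (G→A), site 23 (C→A).
p = 8/23 = 0.347826.
d = −0.75 · ln(1 − (4/3)·0.347826) = −0.75 · ln(0.536232) = −0.75 · (-0.623188) = 0.4674.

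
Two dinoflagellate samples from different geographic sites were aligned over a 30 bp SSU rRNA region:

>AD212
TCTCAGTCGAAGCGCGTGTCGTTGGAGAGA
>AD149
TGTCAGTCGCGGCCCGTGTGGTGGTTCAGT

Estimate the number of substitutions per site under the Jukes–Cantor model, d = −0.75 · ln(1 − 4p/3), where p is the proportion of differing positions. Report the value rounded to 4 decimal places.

Differing sites — 2:C/G; 10:A/C; 11:A/G; 14:G/C; 20:C/G; 23:T/G; 25:G/T; 26:A/T; 27:G/C; 30:A/T.
p = 10/30 = 0.333333.
d = −0.75 · ln(1 − (4/3)·0.333333) = −0.75 · ln(0.555556) = −0.75 · (-0.587786) = 0.4408.

0.4408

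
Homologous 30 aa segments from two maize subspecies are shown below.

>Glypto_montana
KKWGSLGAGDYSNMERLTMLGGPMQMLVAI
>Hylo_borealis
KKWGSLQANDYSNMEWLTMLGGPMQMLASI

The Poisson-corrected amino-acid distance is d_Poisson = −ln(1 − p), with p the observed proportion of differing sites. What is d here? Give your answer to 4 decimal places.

0.1823

Mismatches occur at site 7 (G↔Q), site 9 (G↔N), site 16 (R↔W), site 28 (V↔A), site 29 (A↔S).
p = 5/30 = 0.166667.
d = −ln(1 − 0.166667) = −ln(0.833333) = 0.1823.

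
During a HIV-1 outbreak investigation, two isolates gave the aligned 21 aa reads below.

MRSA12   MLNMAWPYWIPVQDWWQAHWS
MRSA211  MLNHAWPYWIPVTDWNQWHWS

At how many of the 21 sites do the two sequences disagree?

4

Differing sites — 4:M/H; 13:Q/T; 16:W/N; 18:A/W.
That gives 4 mismatches out of 21 aligned sites, so the Hamming distance is 4.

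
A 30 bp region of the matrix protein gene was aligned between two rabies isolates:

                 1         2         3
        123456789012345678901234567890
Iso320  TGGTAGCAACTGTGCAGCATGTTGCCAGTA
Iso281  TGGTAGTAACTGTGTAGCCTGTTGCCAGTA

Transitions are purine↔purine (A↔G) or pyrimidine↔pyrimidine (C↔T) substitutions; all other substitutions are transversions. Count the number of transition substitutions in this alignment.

Mismatches occur at site 7 (C↔T, transition), site 15 (C↔T, transition), site 19 (A↔C, transversion).
Of the 3 differences, 2 transitions and 1 transversion, so the answer is 2.

2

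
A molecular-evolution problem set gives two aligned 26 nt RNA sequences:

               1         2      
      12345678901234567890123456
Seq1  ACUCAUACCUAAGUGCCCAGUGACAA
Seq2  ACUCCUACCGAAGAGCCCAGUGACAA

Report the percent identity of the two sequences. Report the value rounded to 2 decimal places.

Mismatches occur at site 5 (A/C), site 10 (U/G), site 14 (U/A).
23 of the 26 sites match, so the percent identity is 23/26 × 100 = 88.46%.

88.46%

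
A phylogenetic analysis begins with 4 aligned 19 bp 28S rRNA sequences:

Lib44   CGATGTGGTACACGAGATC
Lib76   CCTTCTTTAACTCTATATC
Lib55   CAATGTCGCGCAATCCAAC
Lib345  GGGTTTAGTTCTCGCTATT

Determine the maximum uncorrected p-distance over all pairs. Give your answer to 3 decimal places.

Pairwise Hamming distances:
  Lib44 vs Lib76: 9
  Lib44 vs Lib55: 9
  Lib44 vs Lib345: 9
  Lib76 vs Lib55: 12
  Lib76 vs Lib345: 11
  Lib55 vs Lib345: 13
The largest is 13 mismatches, between Lib55 and Lib345; p = 13/19 = 0.684.

0.684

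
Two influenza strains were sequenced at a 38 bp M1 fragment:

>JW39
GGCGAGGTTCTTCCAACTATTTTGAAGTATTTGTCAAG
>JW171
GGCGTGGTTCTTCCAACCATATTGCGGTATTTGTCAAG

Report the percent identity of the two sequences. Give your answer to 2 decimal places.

86.84%

Mismatches occur at site 5 (A/T), site 18 (T/C), site 21 (T/A), site 25 (A/C), site 26 (A/G).
33 of the 38 sites match, so the percent identity is 33/38 × 100 = 86.84%.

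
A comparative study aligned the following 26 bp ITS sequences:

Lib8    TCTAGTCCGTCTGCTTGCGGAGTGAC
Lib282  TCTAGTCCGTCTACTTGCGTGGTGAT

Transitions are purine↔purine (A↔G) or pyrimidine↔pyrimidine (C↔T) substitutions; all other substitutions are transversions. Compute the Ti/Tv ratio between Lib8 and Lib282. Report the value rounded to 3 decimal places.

3.000

The sequences differ at positions 13 (G/A, transition), 20 (G/T, transversion), 21 (A/G, transition), 26 (C/T, transition).
Of the 4 differences, 3 transitions and 1 transversion, so Ti/Tv = 3/1 = 3.000.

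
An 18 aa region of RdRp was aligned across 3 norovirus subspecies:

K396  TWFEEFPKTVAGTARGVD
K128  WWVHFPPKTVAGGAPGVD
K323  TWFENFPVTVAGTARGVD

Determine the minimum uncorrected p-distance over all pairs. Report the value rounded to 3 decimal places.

0.111

Pairwise Hamming distances:
  K396 vs K128: 7
  K396 vs K323: 2
  K128 vs K323: 8
The smallest is 2 mismatches, between K396 and K323; p = 2/18 = 0.111.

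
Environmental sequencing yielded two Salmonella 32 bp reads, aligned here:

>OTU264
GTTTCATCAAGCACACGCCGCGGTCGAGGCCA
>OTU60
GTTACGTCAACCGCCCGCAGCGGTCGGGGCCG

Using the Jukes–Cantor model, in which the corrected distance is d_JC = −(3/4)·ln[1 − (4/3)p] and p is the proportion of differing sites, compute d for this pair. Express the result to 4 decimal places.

0.3041

Differing sites — 4:T/A; 6:A/G; 11:G/C; 13:A/G; 15:A/C; 19:C/A; 27:A/G; 32:A/G.
p = 8/32 = 0.250000.
d = −0.75 · ln(1 − (4/3)·0.250000) = −0.75 · ln(0.666667) = −0.75 · (-0.405465) = 0.3041.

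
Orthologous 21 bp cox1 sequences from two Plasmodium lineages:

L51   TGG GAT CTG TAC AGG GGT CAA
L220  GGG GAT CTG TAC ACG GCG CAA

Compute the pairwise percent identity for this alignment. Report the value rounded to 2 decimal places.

80.95%

The sequences differ at positions 1 (T/G), 14 (G/C), 17 (G/C), 18 (T/G).
17 of the 21 sites match, so the percent identity is 17/21 × 100 = 80.95%.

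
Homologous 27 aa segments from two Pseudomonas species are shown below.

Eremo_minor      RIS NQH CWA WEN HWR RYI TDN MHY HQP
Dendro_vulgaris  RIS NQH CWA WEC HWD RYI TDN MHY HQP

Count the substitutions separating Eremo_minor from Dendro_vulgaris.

2

Mismatches occur at site 12 (N→C), site 15 (R→D).
That gives 2 mismatches out of 27 aligned sites, so the Hamming distance is 2.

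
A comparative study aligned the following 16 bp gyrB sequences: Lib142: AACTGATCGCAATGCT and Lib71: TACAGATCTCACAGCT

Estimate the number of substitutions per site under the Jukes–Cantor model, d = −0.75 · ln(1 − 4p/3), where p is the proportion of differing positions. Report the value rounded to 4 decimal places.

Differing sites — 1:A/T; 4:T/A; 9:G/T; 12:A/C; 13:T/A.
p = 5/16 = 0.312500.
d = −0.75 · ln(1 − (4/3)·0.312500) = −0.75 · ln(0.583333) = −0.75 · (-0.538997) = 0.4042.

0.4042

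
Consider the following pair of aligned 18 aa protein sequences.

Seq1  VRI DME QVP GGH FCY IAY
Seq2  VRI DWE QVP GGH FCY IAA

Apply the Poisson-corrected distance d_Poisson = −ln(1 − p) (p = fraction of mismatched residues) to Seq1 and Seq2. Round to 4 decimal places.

0.1178

Mismatches occur at site 5 (M→W), site 18 (Y→A).
p = 2/18 = 0.111111.
d = −ln(1 − 0.111111) = −ln(0.888889) = 0.1178.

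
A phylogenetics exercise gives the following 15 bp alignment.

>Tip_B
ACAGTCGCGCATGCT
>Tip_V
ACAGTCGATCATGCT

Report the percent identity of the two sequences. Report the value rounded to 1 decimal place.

86.7%

The sequences differ at positions 8 (C/A), 9 (G/T).
13 of the 15 sites match, so the percent identity is 13/15 × 100 = 86.7%.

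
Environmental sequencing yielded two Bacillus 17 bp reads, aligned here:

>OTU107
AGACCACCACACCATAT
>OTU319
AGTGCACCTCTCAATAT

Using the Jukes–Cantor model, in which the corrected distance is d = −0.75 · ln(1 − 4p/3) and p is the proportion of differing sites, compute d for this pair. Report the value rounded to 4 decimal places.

Differing sites — 3:A/T; 4:C/G; 9:A/T; 11:A/T; 13:C/A.
p = 5/17 = 0.294118.
d = −0.75 · ln(1 − (4/3)·0.294118) = −0.75 · ln(0.607843) = −0.75 · (-0.497839) = 0.3734.

0.3734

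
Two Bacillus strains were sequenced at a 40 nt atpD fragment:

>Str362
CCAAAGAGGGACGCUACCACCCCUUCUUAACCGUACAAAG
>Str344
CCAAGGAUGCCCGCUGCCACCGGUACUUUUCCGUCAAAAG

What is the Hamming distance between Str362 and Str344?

12

Mismatches occur at site 5 (A↔G), site 8 (G↔U), site 10 (G↔C), site 11 (A↔C), site 16 (A↔G), site 22 (C↔G), site 23 (C↔G), site 25 (U↔A), site 29 (A↔U), site 30 (A↔U), site 35 (A↔C), site 36 (C↔A).
That gives 12 mismatches out of 40 aligned sites, so the Hamming distance is 12.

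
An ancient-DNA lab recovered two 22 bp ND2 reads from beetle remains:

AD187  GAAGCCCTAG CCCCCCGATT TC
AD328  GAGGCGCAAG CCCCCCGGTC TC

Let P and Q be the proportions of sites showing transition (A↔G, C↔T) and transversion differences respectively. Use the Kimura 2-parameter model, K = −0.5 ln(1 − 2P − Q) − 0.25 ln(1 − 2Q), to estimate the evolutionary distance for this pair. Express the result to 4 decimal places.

Mismatches occur at site 3 (A↔G, transition), site 6 (C↔G, transversion), site 8 (T↔A, transversion), site 18 (A↔G, transition), site 20 (T↔C, transition).
Of the 5 differences, 3 transitions and 2 transversions over 22 sites: P = 3/22 = 0.136364, Q = 2/22 = 0.090909.
d = −0.5·ln(0.636363) − 0.25·ln(0.818182) = −0.5·(-0.451986) − 0.25·(-0.200670) = 0.2762.

0.2762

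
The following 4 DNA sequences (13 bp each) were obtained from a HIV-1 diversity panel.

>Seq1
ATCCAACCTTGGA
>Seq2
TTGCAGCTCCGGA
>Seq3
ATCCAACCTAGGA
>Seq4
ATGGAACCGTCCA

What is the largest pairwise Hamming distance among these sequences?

Pairwise Hamming distances:
  Seq1 vs Seq2: 6
  Seq1 vs Seq3: 1
  Seq1 vs Seq4: 5
  Seq2 vs Seq3: 6
  Seq2 vs Seq4: 8
  Seq3 vs Seq4: 6
The largest is 8, between Seq2 and Seq4.

8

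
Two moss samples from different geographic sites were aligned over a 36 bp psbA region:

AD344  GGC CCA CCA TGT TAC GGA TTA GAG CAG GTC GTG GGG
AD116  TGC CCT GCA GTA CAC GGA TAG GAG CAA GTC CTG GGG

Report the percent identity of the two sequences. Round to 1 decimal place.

69.4%

The sequences differ at positions 1 (G/T), 6 (A/T), 7 (C/G), 10 (T/G), 11 (G/T), 12 (T/A), 13 (T/C), 20 (T/A), 21 (A/G), 27 (G/A), 31 (G/C).
25 of the 36 sites match, so the percent identity is 25/36 × 100 = 69.4%.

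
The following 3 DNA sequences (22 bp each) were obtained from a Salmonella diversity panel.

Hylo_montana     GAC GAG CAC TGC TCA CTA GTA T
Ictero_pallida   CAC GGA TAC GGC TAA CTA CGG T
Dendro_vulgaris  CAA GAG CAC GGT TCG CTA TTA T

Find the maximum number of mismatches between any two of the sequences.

Pairwise Hamming distances:
  Hylo_montana vs Ictero_pallida: 9
  Hylo_montana vs Dendro_vulgaris: 6
  Ictero_pallida vs Dendro_vulgaris: 10
The largest is 10, between Ictero_pallida and Dendro_vulgaris.

10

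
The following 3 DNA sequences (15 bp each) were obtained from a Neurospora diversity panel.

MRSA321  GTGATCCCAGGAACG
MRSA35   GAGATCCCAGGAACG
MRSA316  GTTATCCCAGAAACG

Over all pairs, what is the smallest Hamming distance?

1

Pairwise Hamming distances:
  MRSA321 vs MRSA35: 1
  MRSA321 vs MRSA316: 2
  MRSA35 vs MRSA316: 3
The smallest is 1, between MRSA321 and MRSA35.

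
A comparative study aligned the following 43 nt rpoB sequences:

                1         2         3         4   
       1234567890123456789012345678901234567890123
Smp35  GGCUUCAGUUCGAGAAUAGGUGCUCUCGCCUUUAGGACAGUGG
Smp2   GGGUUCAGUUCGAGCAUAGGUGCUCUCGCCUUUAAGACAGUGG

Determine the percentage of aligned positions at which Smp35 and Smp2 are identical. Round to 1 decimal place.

The sequences differ at positions 3 (C/G), 15 (A/C), 35 (G/A).
40 of the 43 sites match, so the percent identity is 40/43 × 100 = 93.0%.

93.0%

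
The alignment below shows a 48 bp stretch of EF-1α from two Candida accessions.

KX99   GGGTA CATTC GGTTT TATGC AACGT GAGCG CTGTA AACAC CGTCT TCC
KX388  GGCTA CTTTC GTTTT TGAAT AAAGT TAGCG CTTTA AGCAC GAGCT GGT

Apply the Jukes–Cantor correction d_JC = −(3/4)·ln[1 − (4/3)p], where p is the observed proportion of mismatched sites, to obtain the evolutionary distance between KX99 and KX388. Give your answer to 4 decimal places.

0.4793

Mismatches occur at site 3 (G/C), site 7 (A/T), site 12 (G/T), site 17 (A/G), site 18 (T/A), site 19 (G/A), site 20 (C/T), site 23 (C/A), site 26 (G/T), site 33 (G/T), site 37 (A/G), site 41 (C/G), site 42 (G/A), site 43 (T/G), site 46 (T/G), site 47 (C/G), site 48 (C/T).
p = 17/48 = 0.354167.
d = −0.75 · ln(1 − (4/3)·0.354167) = −0.75 · ln(0.527777) = −0.75 · (-0.639081) = 0.4793.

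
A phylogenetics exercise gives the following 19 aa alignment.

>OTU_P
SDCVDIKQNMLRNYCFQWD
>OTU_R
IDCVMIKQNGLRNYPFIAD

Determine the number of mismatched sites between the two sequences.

Differing sites — 1:S/I; 5:D/M; 10:M/G; 15:C/P; 17:Q/I; 18:W/A.
That gives 6 mismatches out of 19 aligned sites, so the Hamming distance is 6.

6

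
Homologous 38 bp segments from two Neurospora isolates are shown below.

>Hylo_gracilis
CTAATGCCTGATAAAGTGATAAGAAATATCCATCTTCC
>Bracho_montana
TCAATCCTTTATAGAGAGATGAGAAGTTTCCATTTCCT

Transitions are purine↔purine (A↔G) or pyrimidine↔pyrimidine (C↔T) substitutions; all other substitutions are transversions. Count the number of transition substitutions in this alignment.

Differing sites — 1:C/T (Ti); 2:T/C (Ti); 6:G/C (Tv); 8:C/T (Ti); 10:G/T (Tv); 14:A/G (Ti); 17:T/A (Tv); 21:A/G (Ti); 26:A/G (Ti); 28:A/T (Tv); 34:C/T (Ti); 36:T/C (Ti); 38:C/T (Ti).
Of the 13 differences, 9 transitions and 4 transversions, so the answer is 9.

9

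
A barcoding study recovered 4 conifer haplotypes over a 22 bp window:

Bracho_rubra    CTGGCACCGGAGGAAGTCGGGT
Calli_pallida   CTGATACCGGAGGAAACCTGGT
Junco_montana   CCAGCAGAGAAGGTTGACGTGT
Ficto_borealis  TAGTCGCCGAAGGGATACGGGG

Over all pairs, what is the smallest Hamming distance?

5

Pairwise Hamming distances:
  Bracho_rubra vs Calli_pallida: 5
  Bracho_rubra vs Junco_montana: 9
  Bracho_rubra vs Ficto_borealis: 9
  Calli_pallida vs Junco_montana: 13
  Calli_pallida vs Ficto_borealis: 11
  Junco_montana vs Ficto_borealis: 12
The smallest is 5, between Bracho_rubra and Calli_pallida.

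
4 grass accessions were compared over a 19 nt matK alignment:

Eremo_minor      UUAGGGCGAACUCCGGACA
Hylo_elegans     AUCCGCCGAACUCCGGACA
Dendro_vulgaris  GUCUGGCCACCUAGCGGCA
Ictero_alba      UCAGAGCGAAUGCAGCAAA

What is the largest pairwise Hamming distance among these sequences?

15

Pairwise Hamming distances:
  Eremo_minor vs Hylo_elegans: 4
  Eremo_minor vs Dendro_vulgaris: 9
  Eremo_minor vs Ictero_alba: 7
  Hylo_elegans vs Dendro_vulgaris: 9
  Hylo_elegans vs Ictero_alba: 11
  Dendro_vulgaris vs Ictero_alba: 15
The largest is 15, between Dendro_vulgaris and Ictero_alba.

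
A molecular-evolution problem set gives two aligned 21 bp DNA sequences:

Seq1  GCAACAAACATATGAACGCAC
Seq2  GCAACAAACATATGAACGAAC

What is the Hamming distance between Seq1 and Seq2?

1

Differing sites — 19:C/A.
That gives 1 mismatch out of 21 aligned sites, so the Hamming distance is 1.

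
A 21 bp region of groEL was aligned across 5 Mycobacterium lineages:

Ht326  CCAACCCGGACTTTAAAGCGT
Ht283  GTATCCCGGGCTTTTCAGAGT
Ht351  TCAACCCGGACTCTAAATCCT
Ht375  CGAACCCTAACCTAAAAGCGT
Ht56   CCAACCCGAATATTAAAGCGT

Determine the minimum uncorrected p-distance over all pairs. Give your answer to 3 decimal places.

0.143

Pairwise Hamming distances:
  Ht326 vs Ht283: 7
  Ht326 vs Ht351: 4
  Ht326 vs Ht375: 5
  Ht326 vs Ht56: 3
  Ht283 vs Ht351: 10
  Ht283 vs Ht375: 11
  Ht283 vs Ht56: 10
  Ht351 vs Ht375: 9
  Ht351 vs Ht56: 7
  Ht375 vs Ht56: 5
The smallest is 3 mismatches, between Ht326 and Ht56; p = 3/21 = 0.143.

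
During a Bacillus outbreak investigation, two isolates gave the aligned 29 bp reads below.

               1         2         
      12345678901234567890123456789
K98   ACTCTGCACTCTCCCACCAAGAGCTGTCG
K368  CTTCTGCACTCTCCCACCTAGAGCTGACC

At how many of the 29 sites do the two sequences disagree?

5

Differing sites — 1:A/C; 2:C/T; 19:A/T; 27:T/A; 29:G/C.
That gives 5 mismatches out of 29 aligned sites, so the Hamming distance is 5.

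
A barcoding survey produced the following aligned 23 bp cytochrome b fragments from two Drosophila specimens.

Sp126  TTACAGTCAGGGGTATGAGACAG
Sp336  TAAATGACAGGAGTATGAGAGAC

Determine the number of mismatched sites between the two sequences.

7

The sequences differ at positions 2 (T/A), 4 (C/A), 5 (A/T), 7 (T/A), 12 (G/A), 21 (C/G), 23 (G/C).
That gives 7 mismatches out of 23 aligned sites, so the Hamming distance is 7.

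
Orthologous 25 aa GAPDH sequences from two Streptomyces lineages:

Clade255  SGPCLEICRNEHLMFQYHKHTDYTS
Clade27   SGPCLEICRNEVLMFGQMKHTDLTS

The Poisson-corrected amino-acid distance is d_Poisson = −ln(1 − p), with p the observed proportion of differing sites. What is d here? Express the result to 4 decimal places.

Mismatches occur at site 12 (H↔V), site 16 (Q↔G), site 17 (Y↔Q), site 18 (H↔M), site 23 (Y↔L).
p = 5/25 = 0.200000.
d = −ln(1 − 0.200000) = −ln(0.800000) = 0.2231.

0.2231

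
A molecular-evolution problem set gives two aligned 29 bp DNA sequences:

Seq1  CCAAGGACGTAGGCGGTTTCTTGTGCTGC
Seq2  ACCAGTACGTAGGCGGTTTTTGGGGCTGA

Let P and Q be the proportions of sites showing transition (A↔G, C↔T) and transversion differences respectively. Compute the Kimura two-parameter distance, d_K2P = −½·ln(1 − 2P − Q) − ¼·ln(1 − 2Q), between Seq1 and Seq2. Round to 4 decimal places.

0.2949

The sequences differ at positions 1 (C/A, transversion), 3 (A/C, transversion), 6 (G/T, transversion), 20 (C/T, transition), 22 (T/G, transversion), 24 (T/G, transversion), 29 (C/A, transversion).
Of the 7 differences, 1 transition and 6 transversions over 29 sites: P = 1/29 = 0.034483, Q = 6/29 = 0.206897.
d = −0.5·ln(0.724137) − 0.25·ln(0.586206) = −0.5·(-0.322775) − 0.25·(-0.534084) = 0.2949.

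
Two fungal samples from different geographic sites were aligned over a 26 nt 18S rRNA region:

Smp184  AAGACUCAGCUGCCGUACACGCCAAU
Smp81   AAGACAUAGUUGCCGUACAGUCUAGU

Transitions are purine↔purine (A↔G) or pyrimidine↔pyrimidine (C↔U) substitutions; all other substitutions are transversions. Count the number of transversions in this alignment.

The sequences differ at positions 6 (U/A, transversion), 7 (C/U, transition), 10 (C/U, transition), 20 (C/G, transversion), 21 (G/U, transversion), 23 (C/U, transition), 25 (A/G, transition).
Of the 7 differences, 4 transitions and 3 transversions, so the answer is 3.

3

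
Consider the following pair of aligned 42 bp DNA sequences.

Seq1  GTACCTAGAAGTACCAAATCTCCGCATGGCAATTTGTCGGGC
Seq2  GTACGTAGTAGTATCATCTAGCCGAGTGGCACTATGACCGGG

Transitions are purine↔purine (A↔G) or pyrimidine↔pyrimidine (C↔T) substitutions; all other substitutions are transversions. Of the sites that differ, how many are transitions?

The sequences differ at positions 5 (C/G, transversion), 9 (A/T, transversion), 14 (C/T, transition), 17 (A/T, transversion), 18 (A/C, transversion), 20 (C/A, transversion), 21 (T/G, transversion), 25 (C/A, transversion), 26 (A/G, transition), 32 (A/C, transversion), 34 (T/A, transversion), 37 (T/A, transversion), 39 (G/C, transversion), 42 (C/G, transversion).
Of the 14 differences, 2 transitions and 12 transversions, so the answer is 2.

2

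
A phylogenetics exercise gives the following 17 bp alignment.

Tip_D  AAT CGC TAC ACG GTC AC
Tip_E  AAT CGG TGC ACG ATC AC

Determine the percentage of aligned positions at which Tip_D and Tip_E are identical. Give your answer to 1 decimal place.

Mismatches occur at site 6 (C→G), site 8 (A→G), site 13 (G→A).
14 of the 17 sites match, so the percent identity is 14/17 × 100 = 82.4%.

82.4%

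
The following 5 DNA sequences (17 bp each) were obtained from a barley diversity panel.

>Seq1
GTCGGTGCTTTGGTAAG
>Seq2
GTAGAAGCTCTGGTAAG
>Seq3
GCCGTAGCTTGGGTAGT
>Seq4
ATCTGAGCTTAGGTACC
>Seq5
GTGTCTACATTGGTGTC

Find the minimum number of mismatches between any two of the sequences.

4

Pairwise Hamming distances:
  Seq1 vs Seq2: 4
  Seq1 vs Seq3: 6
  Seq1 vs Seq4: 6
  Seq1 vs Seq5: 8
  Seq2 vs Seq3: 7
  Seq2 vs Seq4: 8
  Seq2 vs Seq5: 10
  Seq3 vs Seq4: 7
  Seq3 vs Seq5: 11
  Seq4 vs Seq5: 9
The smallest is 4, between Seq1 and Seq2.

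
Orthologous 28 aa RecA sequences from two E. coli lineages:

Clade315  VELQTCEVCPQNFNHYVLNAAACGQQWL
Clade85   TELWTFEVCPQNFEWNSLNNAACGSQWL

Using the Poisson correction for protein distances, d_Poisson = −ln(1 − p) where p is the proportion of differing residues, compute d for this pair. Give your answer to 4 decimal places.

Differing sites — 1:V/T; 4:Q/W; 6:C/F; 14:N/E; 15:H/W; 16:Y/N; 17:V/S; 20:A/N; 25:Q/S.
p = 9/28 = 0.321429.
d = −ln(1 − 0.321429) = −ln(0.678571) = 0.3878.

0.3878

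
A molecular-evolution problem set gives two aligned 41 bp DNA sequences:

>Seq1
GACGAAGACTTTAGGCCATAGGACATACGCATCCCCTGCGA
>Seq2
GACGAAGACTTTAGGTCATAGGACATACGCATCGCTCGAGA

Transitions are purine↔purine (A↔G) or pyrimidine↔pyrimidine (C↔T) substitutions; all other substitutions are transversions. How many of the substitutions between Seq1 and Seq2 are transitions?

3

Mismatches occur at site 16 (C/T, transition), site 34 (C/G, transversion), site 36 (C/T, transition), site 37 (T/C, transition), site 39 (C/A, transversion).
Of the 5 differences, 3 transitions and 2 transversions, so the answer is 3.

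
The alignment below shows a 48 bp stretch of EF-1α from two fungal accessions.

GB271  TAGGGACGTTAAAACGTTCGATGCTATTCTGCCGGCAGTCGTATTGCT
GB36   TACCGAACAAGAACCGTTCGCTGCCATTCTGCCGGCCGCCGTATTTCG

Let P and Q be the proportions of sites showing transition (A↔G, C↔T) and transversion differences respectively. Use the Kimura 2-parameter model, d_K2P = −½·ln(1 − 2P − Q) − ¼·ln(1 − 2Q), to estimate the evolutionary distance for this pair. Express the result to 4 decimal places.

Mismatches occur at site 3 (G↔C, transversion), site 4 (G↔C, transversion), site 7 (C↔A, transversion), site 8 (G↔C, transversion), site 9 (T↔A, transversion), site 10 (T↔A, transversion), site 11 (A↔G, transition), site 14 (A↔C, transversion), site 21 (A↔C, transversion), site 25 (T↔C, transition), site 37 (A↔C, transversion), site 39 (T↔C, transition), site 46 (G↔T, transversion), site 48 (T↔G, transversion).
Of the 14 differences, 3 transitions and 11 transversions over 48 sites: P = 3/48 = 0.062500, Q = 11/48 = 0.229167.
d = −0.5·ln(0.645833) − 0.25·ln(0.541666) = −0.5·(-0.437214) − 0.25·(-0.613106) = 0.3719.

0.3719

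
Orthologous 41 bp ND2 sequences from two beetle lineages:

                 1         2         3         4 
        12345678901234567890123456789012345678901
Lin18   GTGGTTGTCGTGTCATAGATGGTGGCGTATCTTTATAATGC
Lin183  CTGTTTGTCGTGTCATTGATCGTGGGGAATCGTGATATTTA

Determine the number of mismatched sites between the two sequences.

The sequences differ at positions 1 (G/C), 4 (G/T), 17 (A/T), 21 (G/C), 26 (C/G), 28 (T/A), 32 (T/G), 34 (T/G), 38 (A/T), 40 (G/T), 41 (C/A).
That gives 11 mismatches out of 41 aligned sites, so the Hamming distance is 11.

11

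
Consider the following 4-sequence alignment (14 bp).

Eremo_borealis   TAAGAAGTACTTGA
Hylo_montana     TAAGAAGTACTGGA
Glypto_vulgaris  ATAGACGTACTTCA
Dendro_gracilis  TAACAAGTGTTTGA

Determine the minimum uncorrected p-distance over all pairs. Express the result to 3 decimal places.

Pairwise Hamming distances:
  Eremo_borealis vs Hylo_montana: 1
  Eremo_borealis vs Glypto_vulgaris: 4
  Eremo_borealis vs Dendro_gracilis: 3
  Hylo_montana vs Glypto_vulgaris: 5
  Hylo_montana vs Dendro_gracilis: 4
  Glypto_vulgaris vs Dendro_gracilis: 7
The smallest is 1 mismatch, between Eremo_borealis and Hylo_montana; p = 1/14 = 0.071.

0.071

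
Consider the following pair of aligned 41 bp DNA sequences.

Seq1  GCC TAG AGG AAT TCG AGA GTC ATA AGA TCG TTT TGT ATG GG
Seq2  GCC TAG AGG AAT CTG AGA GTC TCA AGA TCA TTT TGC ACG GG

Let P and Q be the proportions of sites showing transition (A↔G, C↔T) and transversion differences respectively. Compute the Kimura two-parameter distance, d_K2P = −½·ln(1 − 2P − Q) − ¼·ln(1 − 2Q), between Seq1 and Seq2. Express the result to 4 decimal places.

Differing sites — 13:T/C (Ti); 14:C/T (Ti); 22:A/T (Tv); 23:T/C (Ti); 30:G/A (Ti); 36:T/C (Ti); 38:T/C (Ti).
Of the 7 differences, 6 transitions and 1 transversion over 41 sites: P = 6/41 = 0.146341, Q = 1/41 = 0.024390.
d = −0.5·ln(0.682928) − 0.25·ln(0.951220) = −0.5·(-0.381366) − 0.25·(-0.050010) = 0.2032.

0.2032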